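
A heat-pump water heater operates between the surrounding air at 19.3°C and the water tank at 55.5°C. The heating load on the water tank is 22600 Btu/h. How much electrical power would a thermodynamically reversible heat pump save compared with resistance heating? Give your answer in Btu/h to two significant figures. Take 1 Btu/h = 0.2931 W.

20000 Btu/h

In absolute terms T_C = 292.45 K and T_H = 328.65 K, so ΔT = 36.20 K.
COP_Carnot = T_H/ΔT = 328.65/36.20 = 9.079.
Resistance heating needs Ẇ_res = Q̇_H = 22600 Btu/h; the reversible heat pump needs only Ẇ_hp = Q̇_H/COP = 2489 Btu/h.
Saving = 22600 − 2489 = 20110 Btu/h.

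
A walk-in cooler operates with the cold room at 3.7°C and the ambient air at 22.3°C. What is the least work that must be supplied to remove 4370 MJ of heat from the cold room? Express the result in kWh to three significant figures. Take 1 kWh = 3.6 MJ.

In absolute terms T_C = 276.85 K and T_H = 295.45 K, so ΔT = 18.60 K.
The reversible limit is COP_R = T_C/ΔT = 14.88, so W_min = Q_C/COP = Q_C·ΔT/T_C.
W_min = 4370 × 18.60/276.85 = 293.6 MJ = 81.55 kWh.

81.6 kWh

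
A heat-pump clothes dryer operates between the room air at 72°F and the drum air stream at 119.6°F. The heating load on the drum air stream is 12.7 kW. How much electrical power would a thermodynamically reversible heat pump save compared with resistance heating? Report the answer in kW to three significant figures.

In absolute terms T_C = 295.37 K and T_H = 321.82 K, so ΔT = 26.44 K.
COP_Carnot = T_H/ΔT = 321.82/26.44 = 12.17.
Resistance heating needs Ẇ_res = Q̇_H = 12.70 kW; the reversible heat pump needs only Ẇ_hp = Q̇_H/COP = 1.044 kW.
Saving = 12.70 − 1.044 = 11.66 kW.

11.7 kW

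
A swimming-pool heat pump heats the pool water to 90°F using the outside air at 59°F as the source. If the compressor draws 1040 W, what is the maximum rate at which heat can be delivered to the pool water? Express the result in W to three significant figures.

In absolute terms T_C = 288.15 K and T_H = 305.37 K, so ΔT = 17.22 K.
COP_Carnot = T_H/ΔT = 305.37/17.22 = 17.73.
Q̇_max = COP_Carnot × Ẇ = 17.73 × 1040 W = 18440 W.

18400 W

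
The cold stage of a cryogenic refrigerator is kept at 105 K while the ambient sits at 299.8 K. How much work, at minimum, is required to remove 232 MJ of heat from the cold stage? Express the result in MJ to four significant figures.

The reservoir spacing is ΔT = 299.8 − 105 = 194.8 K.
The reversible limit is COP_R = T_C/ΔT = 0.5390, so W_min = Q_C/COP = Q_C·ΔT/T_C.
W_min = 232.0 × 194.8/105.00 = 430.4 MJ.

430.4 MJ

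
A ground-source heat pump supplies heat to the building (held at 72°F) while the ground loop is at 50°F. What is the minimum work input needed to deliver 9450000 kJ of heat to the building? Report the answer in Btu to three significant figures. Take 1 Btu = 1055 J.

In absolute terms T_C = 283.15 K and T_H = 295.37 K, so ΔT = 12.22 K.
The reversible limit is COP_HP = T_H/ΔT = 24.17, so W_min = Q_H/COP = Q_H·ΔT/T_H.
W_min = 9450000 × 12.22/295.37 = 391000 kJ = 370600 Btu.

371000 Btu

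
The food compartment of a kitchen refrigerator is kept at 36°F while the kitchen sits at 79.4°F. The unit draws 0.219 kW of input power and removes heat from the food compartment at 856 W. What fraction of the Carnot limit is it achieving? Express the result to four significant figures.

Converting, Q̇_C = 856.0 W = 0.8560 kW, so COP_actual = Q̇_C/Ẇ = 0.8560/0.2190 = 3.909.
In absolute terms T_C = 275.37 K and T_H = 299.48 K, so ΔT = 24.11 K.
COP_Carnot = T_C/ΔT = 275.37/24.11 = 11.42.
η_II = COP_actual/COP_Carnot = 3.909/11.42 = 0.3422.

0.3422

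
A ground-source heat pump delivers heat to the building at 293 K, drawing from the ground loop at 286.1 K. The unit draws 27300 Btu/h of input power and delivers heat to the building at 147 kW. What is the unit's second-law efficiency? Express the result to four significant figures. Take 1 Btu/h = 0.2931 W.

0.4326

Converting, Q̇_H = 147.0 kW = 501500 Btu/h, so COP_actual = Q̇_H/Ẇ = 501500/27300 = 18.37.
The reservoir spacing is ΔT = 293 − 286.1 = 6.900 K.
COP_Carnot = T_H/ΔT = 293.00/6.900 = 42.46.
η_II = COP_actual/COP_Carnot = 18.37/42.46 = 0.4326.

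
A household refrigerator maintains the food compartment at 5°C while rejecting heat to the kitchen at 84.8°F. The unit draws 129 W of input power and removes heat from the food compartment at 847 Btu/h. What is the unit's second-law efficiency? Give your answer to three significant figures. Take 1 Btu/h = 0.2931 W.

0.168

Converting, Q̇_C = 847.0 Btu/h = 248.3 W, so COP_actual = Q̇_C/Ẇ = 248.3/129.0 = 1.924.
In absolute terms T_C = 278.15 K and T_H = 302.48 K, so ΔT = 24.33 K.
COP_Carnot = T_C/ΔT = 278.15/24.33 = 11.43.
η_II = COP_actual/COP_Carnot = 1.924/11.43 = 0.1684.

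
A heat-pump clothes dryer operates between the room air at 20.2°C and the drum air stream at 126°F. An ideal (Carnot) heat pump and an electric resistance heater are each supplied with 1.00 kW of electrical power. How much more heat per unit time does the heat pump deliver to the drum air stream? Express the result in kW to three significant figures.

9.16 kW

In absolute terms T_C = 293.35 K and T_H = 325.37 K, so ΔT = 32.02 K.
COP_Carnot = T_H/ΔT = 325.37/32.02 = 10.16.
The heat pump delivers Q̇_H = COP × Ẇ = 10.16 kW; the resistance heater delivers Ẇ = 1.000 kW.
Extra = (COP − 1)·Ẇ = 9.161 kW.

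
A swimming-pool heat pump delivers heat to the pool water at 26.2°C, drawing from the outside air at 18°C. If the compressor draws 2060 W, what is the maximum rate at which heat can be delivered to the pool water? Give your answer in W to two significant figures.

In absolute terms T_C = 291.15 K and T_H = 299.35 K, so ΔT = 8.200 K.
COP_Carnot = T_H/ΔT = 299.35/8.200 = 36.51.
Q̇_max = COP_Carnot × Ẇ = 36.51 × 2060 W = 75200 W.

75000 W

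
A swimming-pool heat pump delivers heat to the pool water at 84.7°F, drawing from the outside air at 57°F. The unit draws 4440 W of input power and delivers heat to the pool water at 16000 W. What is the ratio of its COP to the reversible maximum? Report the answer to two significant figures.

0.18

COP_actual = Q̇_H/Ẇ = 16000/4440 = 3.604.
In absolute terms T_C = 287.04 K and T_H = 302.43 K, so ΔT = 15.39 K.
COP_Carnot = T_H/ΔT = 302.43/15.39 = 19.65.
η_II = COP_actual/COP_Carnot = 3.604/19.65 = 0.1834.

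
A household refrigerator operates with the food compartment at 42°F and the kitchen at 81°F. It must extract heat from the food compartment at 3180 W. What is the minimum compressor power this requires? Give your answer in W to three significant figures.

In absolute terms T_C = 278.71 K and T_H = 300.37 K, so ΔT = 21.67 K.
COP_Carnot = T_C/ΔT = 278.71/21.67 = 12.86.
Ẇ_min = Q̇/COP_Carnot = 3180/12.86 = 247.2 W.

247 W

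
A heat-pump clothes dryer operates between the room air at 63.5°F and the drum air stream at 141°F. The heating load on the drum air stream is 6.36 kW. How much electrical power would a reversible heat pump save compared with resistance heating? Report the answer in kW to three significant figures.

In absolute terms T_C = 290.65 K and T_H = 333.71 K, so ΔT = 43.06 K.
COP_Carnot = T_H/ΔT = 333.71/43.06 = 7.751.
Resistance heating needs Ẇ_res = Q̇_H = 6.360 kW; the reversible heat pump needs only Ẇ_hp = Q̇_H/COP = 0.8206 kW.
Saving = 6.360 − 0.8206 = 5.539 kW.

5.54 kW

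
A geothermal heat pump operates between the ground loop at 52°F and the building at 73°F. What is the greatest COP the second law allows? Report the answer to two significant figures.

In absolute terms T_C = 284.26 K and T_H = 295.93 K, so ΔT = 11.67 K.
For a reversible cycle, COP_Carnot = T_H/ΔT = 295.93/11.67 = 25.37.

25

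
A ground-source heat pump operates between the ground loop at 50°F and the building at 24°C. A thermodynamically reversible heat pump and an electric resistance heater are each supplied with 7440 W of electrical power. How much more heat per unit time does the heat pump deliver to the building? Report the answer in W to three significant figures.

150000 W

In absolute terms T_C = 283.15 K and T_H = 297.15 K, so ΔT = 14.00 K.
COP_Carnot = T_H/ΔT = 297.15/14.00 = 21.23.
The heat pump delivers Q̇_H = COP × Ẇ = 157900 W; the resistance heater delivers Ẇ = 7440 W.
Extra = (COP − 1)·Ẇ = 150500 W.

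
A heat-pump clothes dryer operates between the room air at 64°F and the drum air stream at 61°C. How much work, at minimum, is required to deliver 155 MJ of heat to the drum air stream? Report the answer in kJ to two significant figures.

20000 kJ

In absolute terms T_C = 290.93 K and T_H = 334.15 K, so ΔT = 43.22 K.
The reversible limit is COP_HP = T_H/ΔT = 7.731, so W_min = Q_H/COP = Q_H·ΔT/T_H.
W_min = 155.0 × 43.22/334.15 = 20.05 MJ = 20050 kJ.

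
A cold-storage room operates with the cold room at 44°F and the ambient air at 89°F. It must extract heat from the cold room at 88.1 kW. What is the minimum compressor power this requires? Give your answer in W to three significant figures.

7870 W

In absolute terms T_C = 279.82 K and T_H = 304.82 K, so ΔT = 25.00 K.
COP_Carnot = T_C/ΔT = 279.82/25.00 = 11.19.
Ẇ_min = Q̇/COP_Carnot = 88.10/11.19 = 7.871 kW = 7871 W.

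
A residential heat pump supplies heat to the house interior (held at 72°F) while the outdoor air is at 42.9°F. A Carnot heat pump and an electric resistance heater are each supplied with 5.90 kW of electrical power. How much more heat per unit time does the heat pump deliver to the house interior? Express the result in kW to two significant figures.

In absolute terms T_C = 279.21 K and T_H = 295.37 K, so ΔT = 16.17 K.
COP_Carnot = T_H/ΔT = 295.37/16.17 = 18.27.
The heat pump delivers Q̇_H = COP × Ẇ = 107.8 kW; the resistance heater delivers Ẇ = 5.900 kW.
Extra = (COP − 1)·Ẇ = 101.9 kW.

100 kW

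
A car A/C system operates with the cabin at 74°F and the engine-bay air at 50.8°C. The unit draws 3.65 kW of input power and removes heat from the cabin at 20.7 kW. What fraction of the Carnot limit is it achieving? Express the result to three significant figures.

0.525

COP_actual = Q̇_C/Ẇ = 20.70/3.650 = 5.671.
In absolute terms T_C = 296.48 K and T_H = 323.95 K, so ΔT = 27.47 K.
COP_Carnot = T_C/ΔT = 296.48/27.47 = 10.79.
η_II = COP_actual/COP_Carnot = 5.671/10.79 = 0.5254.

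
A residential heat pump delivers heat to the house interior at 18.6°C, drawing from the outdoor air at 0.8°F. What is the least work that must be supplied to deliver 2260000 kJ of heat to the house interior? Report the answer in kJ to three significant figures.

278000 kJ

In absolute terms T_C = 255.82 K and T_H = 291.75 K, so ΔT = 35.93 K.
The reversible limit is COP_HP = T_H/ΔT = 8.119, so W_min = Q_H/COP = Q_H·ΔT/T_H.
W_min = 2260000 × 35.93/291.75 = 278400 kJ.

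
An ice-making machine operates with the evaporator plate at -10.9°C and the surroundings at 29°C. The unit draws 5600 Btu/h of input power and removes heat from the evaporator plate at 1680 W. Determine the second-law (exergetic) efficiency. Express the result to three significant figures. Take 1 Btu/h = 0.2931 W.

0.156

Converting, Q̇_C = 1680 W = 5732 Btu/h, so COP_actual = Q̇_C/Ẇ = 5732/5600 = 1.024.
In absolute terms T_C = 262.25 K and T_H = 302.15 K, so ΔT = 39.90 K.
COP_Carnot = T_C/ΔT = 262.25/39.90 = 6.573.
η_II = COP_actual/COP_Carnot = 1.024/6.573 = 0.1557.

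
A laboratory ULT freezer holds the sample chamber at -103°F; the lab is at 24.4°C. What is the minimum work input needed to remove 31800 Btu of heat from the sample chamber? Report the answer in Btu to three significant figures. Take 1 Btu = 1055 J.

16000 Btu

In absolute terms T_C = 198.15 K and T_H = 297.55 K, so ΔT = 99.40 K.
The reversible limit is COP_R = T_C/ΔT = 1.993, so W_min = Q_C/COP = Q_C·ΔT/T_C.
W_min = 31800 × 99.40/198.15 = 15950 Btu.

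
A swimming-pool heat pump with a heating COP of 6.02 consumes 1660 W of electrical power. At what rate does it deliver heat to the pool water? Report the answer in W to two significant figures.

10000 W

Q̇_H = COP_HP × Ẇ = 6.02 × 1660 = 9993 W.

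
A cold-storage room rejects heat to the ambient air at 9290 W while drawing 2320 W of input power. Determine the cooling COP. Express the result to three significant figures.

3.00

The first law gives Q̇_H = Q̇_C + Ẇ, so the three rates are Q̇_C = 6970, Q̇_H = 9290, Ẇ = 2320 W.
COP_R = Q̇_C/Ẇ = 6970/2320 = 3.004.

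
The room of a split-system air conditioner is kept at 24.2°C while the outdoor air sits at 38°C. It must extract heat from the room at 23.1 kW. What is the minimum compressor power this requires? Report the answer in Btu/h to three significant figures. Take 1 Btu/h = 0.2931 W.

In absolute terms T_C = 297.35 K and T_H = 311.15 K, so ΔT = 13.80 K.
COP_Carnot = T_C/ΔT = 297.35/13.80 = 21.55.
Ẇ_min = Q̇/COP_Carnot = 23.10/21.55 = 1.072 kW = 3658 Btu/h.

3660 Btu/h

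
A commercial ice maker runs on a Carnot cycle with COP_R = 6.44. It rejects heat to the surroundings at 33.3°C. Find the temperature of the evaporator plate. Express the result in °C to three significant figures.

-7.89 °C

For a Carnot refrigerator COP_R = T_C/(T_H − T_C), so T_C = COP·T_H/(1 + COP).
With T_H = 306.45 K, T_C = 6.44 × 306.45/7.440 = 265.26 K.
Converting, 265.26 K = -7.89°C.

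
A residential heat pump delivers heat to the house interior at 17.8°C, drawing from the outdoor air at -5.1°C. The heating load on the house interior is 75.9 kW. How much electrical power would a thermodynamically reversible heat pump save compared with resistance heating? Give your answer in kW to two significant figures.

70 kW

In absolute terms T_C = 268.05 K and T_H = 290.95 K, so ΔT = 22.90 K.
COP_Carnot = T_H/ΔT = 290.95/22.90 = 12.71.
Resistance heating needs Ẇ_res = Q̇_H = 75.90 kW; the reversible heat pump needs only Ẇ_hp = Q̇_H/COP = 5.974 kW.
Saving = 75.90 − 5.974 = 69.93 kW.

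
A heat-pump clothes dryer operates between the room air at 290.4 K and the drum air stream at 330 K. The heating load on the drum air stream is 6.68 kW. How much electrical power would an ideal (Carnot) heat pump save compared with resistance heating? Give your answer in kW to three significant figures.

5.88 kW

The reservoir spacing is ΔT = 330 − 290.4 = 39.60 K.
COP_Carnot = T_H/ΔT = 330.00/39.60 = 8.333.
Resistance heating needs Ẇ_res = Q̇_H = 6.680 kW; the reversible heat pump needs only Ẇ_hp = Q̇_H/COP = 0.8016 kW.
Saving = 6.680 − 0.8016 = 5.878 kW.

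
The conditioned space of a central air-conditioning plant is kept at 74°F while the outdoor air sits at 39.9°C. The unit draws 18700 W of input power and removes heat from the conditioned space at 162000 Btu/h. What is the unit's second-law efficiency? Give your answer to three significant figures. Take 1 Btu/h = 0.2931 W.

Converting, Q̇_C = 162000 Btu/h = 47480 W, so COP_actual = Q̇_C/Ẇ = 47480/18700 = 2.539.
In absolute terms T_C = 296.48 K and T_H = 313.05 K, so ΔT = 16.57 K.
COP_Carnot = T_C/ΔT = 296.48/16.57 = 17.90.
η_II = COP_actual/COP_Carnot = 2.539/17.90 = 0.1419.

0.142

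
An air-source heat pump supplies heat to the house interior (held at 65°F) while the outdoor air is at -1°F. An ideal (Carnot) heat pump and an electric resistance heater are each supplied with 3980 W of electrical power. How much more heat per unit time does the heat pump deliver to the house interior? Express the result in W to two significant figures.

In absolute terms T_C = 254.82 K and T_H = 291.48 K, so ΔT = 36.67 K.
COP_Carnot = T_H/ΔT = 291.48/36.67 = 7.950.
The heat pump delivers Q̇_H = COP × Ẇ = 31640 W; the resistance heater delivers Ẇ = 3980 W.
Extra = (COP − 1)·Ẇ = 27660 W.

28000 W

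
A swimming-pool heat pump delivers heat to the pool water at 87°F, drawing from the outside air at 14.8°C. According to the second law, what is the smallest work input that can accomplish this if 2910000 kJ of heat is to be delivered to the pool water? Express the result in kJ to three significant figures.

151000 kJ

In absolute terms T_C = 287.95 K and T_H = 303.71 K, so ΔT = 15.76 K.
The reversible limit is COP_HP = T_H/ΔT = 19.28, so W_min = Q_H/COP = Q_H·ΔT/T_H.
W_min = 2910000 × 15.76/303.71 = 151000 kJ.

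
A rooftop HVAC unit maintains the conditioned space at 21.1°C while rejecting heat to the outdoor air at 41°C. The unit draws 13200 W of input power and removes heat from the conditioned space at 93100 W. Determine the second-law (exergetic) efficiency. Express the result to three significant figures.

COP_actual = Q̇_C/Ẇ = 93100/13200 = 7.053.
In absolute terms T_C = 294.25 K and T_H = 314.15 K, so ΔT = 19.90 K.
COP_Carnot = T_C/ΔT = 294.25/19.90 = 14.79.
η_II = COP_actual/COP_Carnot = 7.053/14.79 = 0.4770.

0.477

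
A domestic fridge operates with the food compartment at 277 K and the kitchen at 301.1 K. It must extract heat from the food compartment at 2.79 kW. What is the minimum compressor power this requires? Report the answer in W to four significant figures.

The reservoir spacing is ΔT = 301.1 − 277 = 24.10 K.
COP_Carnot = T_C/ΔT = 277.00/24.10 = 11.49.
Ẇ_min = Q̇/COP_Carnot = 2.790/11.49 = 0.2427 kW = 242.7 W.

242.7 W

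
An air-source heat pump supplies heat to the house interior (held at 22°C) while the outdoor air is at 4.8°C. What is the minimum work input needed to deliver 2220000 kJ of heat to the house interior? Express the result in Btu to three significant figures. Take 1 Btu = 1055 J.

123000 Btu

In absolute terms T_C = 277.95 K and T_H = 295.15 K, so ΔT = 17.20 K.
The reversible limit is COP_HP = T_H/ΔT = 17.16, so W_min = Q_H/COP = Q_H·ΔT/T_H.
W_min = 2220000 × 17.20/295.15 = 129400 kJ = 122600 Btu.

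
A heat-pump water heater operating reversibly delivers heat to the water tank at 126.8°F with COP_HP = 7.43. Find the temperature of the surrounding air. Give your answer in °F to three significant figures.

47.9 °F

COP_HP = T_H/(T_H − T_C) gives T_H − T_C = T_H/COP.
With T_H = 325.82 K, T_C = 325.82 × (1 − 1/7.43) = 281.97 K.
Converting, 281.97 K = 47.87°F.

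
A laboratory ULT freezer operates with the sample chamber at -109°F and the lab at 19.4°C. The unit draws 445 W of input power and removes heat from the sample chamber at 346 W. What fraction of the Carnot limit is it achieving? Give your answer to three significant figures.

COP_actual = Q̇_C/Ẇ = 346.0/445.0 = 0.7775.
In absolute terms T_C = 194.82 K and T_H = 292.55 K, so ΔT = 97.73 K.
COP_Carnot = T_C/ΔT = 194.82/97.73 = 1.993.
η_II = COP_actual/COP_Carnot = 0.7775/1.993 = 0.3901.

0.390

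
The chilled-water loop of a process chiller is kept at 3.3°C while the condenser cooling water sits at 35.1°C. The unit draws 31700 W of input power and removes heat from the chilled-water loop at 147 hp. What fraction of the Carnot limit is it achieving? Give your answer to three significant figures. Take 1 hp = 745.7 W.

0.398

Converting, Q̇_C = 147.0 hp = 109600 W, so COP_actual = Q̇_C/Ẇ = 109600/31700 = 3.458.
In absolute terms T_C = 276.45 K and T_H = 308.25 K, so ΔT = 31.80 K.
COP_Carnot = T_C/ΔT = 276.45/31.80 = 8.693.
η_II = COP_actual/COP_Carnot = 3.458/8.693 = 0.3978.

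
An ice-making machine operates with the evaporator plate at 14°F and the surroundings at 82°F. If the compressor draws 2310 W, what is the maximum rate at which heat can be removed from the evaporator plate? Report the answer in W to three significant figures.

16100 W

In absolute terms T_C = 263.15 K and T_H = 300.93 K, so ΔT = 37.78 K.
COP_Carnot = T_C/ΔT = 263.15/37.78 = 6.966.
Q̇_max = COP_Carnot × Ẇ = 6.966 × 2310 W = 16090 W.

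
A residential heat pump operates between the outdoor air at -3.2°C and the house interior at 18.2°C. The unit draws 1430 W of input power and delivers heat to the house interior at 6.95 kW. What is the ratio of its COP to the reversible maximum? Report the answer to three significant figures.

0.357

Converting, Q̇_H = 6.950 kW = 6950 W, so COP_actual = Q̇_H/Ẇ = 6950/1430 = 4.860.
In absolute terms T_C = 269.95 K and T_H = 291.35 K, so ΔT = 21.40 K.
COP_Carnot = T_H/ΔT = 291.35/21.40 = 13.61.
η_II = COP_actual/COP_Carnot = 4.860/13.61 = 0.3570.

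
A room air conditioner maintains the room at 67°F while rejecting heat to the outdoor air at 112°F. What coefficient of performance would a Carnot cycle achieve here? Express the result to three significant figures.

In absolute terms T_C = 292.59 K and T_H = 317.59 K, so ΔT = 25.00 K.
For a reversible cycle, COP_Carnot = T_C/ΔT = 292.59/25.00 = 11.70.

11.7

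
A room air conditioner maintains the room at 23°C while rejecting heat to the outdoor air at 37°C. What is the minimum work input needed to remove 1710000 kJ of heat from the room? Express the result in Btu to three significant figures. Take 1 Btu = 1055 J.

76600 Btu

In absolute terms T_C = 296.15 K and T_H = 310.15 K, so ΔT = 14.00 K.
The reversible limit is COP_R = T_C/ΔT = 21.15, so W_min = Q_C/COP = Q_C·ΔT/T_C.
W_min = 1710000 × 14.00/296.15 = 80840 kJ = 76620 Btu.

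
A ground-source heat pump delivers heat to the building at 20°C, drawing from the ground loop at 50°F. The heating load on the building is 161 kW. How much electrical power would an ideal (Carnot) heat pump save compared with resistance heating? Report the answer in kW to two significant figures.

160 kW

In absolute terms T_C = 283.15 K and T_H = 293.15 K, so ΔT = 10.00 K.
COP_Carnot = T_H/ΔT = 293.15/10.00 = 29.32.
Resistance heating needs Ẇ_res = Q̇_H = 161.0 kW; the reversible heat pump needs only Ẇ_hp = Q̇_H/COP = 5.492 kW.
Saving = 161.0 − 5.492 = 155.5 kW.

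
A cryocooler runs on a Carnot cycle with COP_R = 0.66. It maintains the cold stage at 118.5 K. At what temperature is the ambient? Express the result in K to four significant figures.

298.0 K

COP_R = T_C/(T_H − T_C) gives T_H − T_C = T_C/COP.
With T_C = 118.50 K, T_H = 118.50 × (1 + 1/0.66) = 298.05 K.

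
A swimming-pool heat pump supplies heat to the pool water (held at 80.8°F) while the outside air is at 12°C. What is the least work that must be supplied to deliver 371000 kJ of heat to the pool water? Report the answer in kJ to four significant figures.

In absolute terms T_C = 285.15 K and T_H = 300.26 K, so ΔT = 15.11 K.
The reversible limit is COP_HP = T_H/ΔT = 19.87, so W_min = Q_H/COP = Q_H·ΔT/T_H.
W_min = 371000 × 15.11/300.26 = 18670 kJ.

18670 kJ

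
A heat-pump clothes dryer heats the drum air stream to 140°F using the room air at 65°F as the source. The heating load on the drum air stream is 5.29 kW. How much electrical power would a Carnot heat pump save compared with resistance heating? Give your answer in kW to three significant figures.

4.63 kW

In absolute terms T_C = 291.48 K and T_H = 333.15 K, so ΔT = 41.67 K.
COP_Carnot = T_H/ΔT = 333.15/41.67 = 7.996.
Resistance heating needs Ẇ_res = Q̇_H = 5.290 kW; the reversible heat pump needs only Ẇ_hp = Q̇_H/COP = 0.6616 kW.
Saving = 5.290 − 0.6616 = 4.628 kW.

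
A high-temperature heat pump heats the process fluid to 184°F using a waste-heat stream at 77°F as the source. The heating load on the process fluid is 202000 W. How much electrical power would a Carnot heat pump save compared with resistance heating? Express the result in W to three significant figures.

168000 W

In absolute terms T_C = 298.15 K and T_H = 357.59 K, so ΔT = 59.44 K.
COP_Carnot = T_H/ΔT = 357.59/59.44 = 6.016.
Resistance heating needs Ẇ_res = Q̇_H = 202000 W; the reversible heat pump needs only Ẇ_hp = Q̇_H/COP = 33580 W.
Saving = 202000 − 33580 = 168400 W.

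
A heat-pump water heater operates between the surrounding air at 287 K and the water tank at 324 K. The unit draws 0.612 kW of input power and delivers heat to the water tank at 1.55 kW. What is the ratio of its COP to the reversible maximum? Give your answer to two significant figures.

COP_actual = Q̇_H/Ẇ = 1.550/0.6120 = 2.533.
The reservoir spacing is ΔT = 324 − 287 = 37.00 K.
COP_Carnot = T_H/ΔT = 324.00/37.00 = 8.757.
η_II = COP_actual/COP_Carnot = 2.533/8.757 = 0.2892.

0.29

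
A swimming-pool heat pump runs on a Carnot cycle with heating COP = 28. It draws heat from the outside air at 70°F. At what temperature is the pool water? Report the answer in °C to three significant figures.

COP_HP = T_H/(T_H − T_C) rearranges to T_H = COP·T_C/(COP − 1).
With T_C = 294.26 K, T_H = 28 × 294.26/27.00 = 305.16 K.
Converting, 305.16 K = 32.01°C.

32.0 °C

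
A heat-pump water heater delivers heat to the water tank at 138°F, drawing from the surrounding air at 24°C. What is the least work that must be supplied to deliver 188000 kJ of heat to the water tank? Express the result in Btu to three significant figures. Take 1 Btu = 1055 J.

In absolute terms T_C = 297.15 K and T_H = 332.04 K, so ΔT = 34.89 K.
The reversible limit is COP_HP = T_H/ΔT = 9.517, so W_min = Q_H/COP = Q_H·ΔT/T_H.
W_min = 188000 × 34.89/332.04 = 19750 kJ = 18720 Btu.

18700 Btu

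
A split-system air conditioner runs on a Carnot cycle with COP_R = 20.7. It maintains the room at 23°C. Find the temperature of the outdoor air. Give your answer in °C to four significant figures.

37.31 °C

COP_R = T_C/(T_H − T_C) gives T_H − T_C = T_C/COP.
With T_C = 296.15 K, T_H = 296.15 × (1 + 1/20.7) = 310.46 K.
Converting, 310.46 K = 37.31°C.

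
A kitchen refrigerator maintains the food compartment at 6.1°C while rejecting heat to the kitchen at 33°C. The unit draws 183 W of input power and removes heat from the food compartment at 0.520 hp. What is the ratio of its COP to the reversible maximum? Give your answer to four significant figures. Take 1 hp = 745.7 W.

Converting, Q̇_C = 0.5200 hp = 387.8 W, so COP_actual = Q̇_C/Ẇ = 387.8/183.0 = 2.119.
In absolute terms T_C = 279.25 K and T_H = 306.15 K, so ΔT = 26.90 K.
COP_Carnot = T_C/ΔT = 279.25/26.90 = 10.38.
η_II = COP_actual/COP_Carnot = 2.119/10.38 = 0.2041.

0.2041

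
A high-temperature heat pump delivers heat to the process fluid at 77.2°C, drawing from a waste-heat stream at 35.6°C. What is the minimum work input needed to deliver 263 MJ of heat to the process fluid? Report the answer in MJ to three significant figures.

In absolute terms T_C = 308.75 K and T_H = 350.35 K, so ΔT = 41.60 K.
The reversible limit is COP_HP = T_H/ΔT = 8.422, so W_min = Q_H/COP = Q_H·ΔT/T_H.
W_min = 263.0 × 41.60/350.35 = 31.23 MJ.

31.2 MJ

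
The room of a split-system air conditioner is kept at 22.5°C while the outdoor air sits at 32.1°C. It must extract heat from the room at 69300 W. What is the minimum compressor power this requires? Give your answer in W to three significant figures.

In absolute terms T_C = 295.65 K and T_H = 305.25 K, so ΔT = 9.600 K.
COP_Carnot = T_C/ΔT = 295.65/9.600 = 30.80.
Ẇ_min = Q̇/COP_Carnot = 69300/30.80 = 2250 W.

2250 W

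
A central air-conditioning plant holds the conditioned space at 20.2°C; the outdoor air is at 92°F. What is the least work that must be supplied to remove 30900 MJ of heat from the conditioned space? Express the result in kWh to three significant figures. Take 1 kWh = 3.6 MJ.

384 kWh

In absolute terms T_C = 293.35 K and T_H = 306.48 K, so ΔT = 13.13 K.
The reversible limit is COP_R = T_C/ΔT = 22.34, so W_min = Q_C/COP = Q_C·ΔT/T_C.
W_min = 30900 × 13.13/293.35 = 1383 MJ = 384.3 kWh.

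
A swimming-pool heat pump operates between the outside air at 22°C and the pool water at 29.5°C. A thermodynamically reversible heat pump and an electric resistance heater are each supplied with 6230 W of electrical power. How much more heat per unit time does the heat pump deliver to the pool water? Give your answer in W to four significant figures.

245200 W

In absolute terms T_C = 295.15 K and T_H = 302.65 K, so ΔT = 7.500 K.
COP_Carnot = T_H/ΔT = 302.65/7.500 = 40.35.
The heat pump delivers Q̇_H = COP × Ẇ = 251400 W; the resistance heater delivers Ẇ = 6230 W.
Extra = (COP − 1)·Ẇ = 245200 W.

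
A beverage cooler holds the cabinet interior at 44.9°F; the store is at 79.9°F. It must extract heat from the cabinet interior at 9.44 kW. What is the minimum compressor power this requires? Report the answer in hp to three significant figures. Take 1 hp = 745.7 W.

0.878 hp

In absolute terms T_C = 280.32 K and T_H = 299.76 K, so ΔT = 19.44 K.
COP_Carnot = T_C/ΔT = 280.32/19.44 = 14.42.
Ẇ_min = Q̇/COP_Carnot = 9.440/14.42 = 0.6548 kW = 0.8781 hp.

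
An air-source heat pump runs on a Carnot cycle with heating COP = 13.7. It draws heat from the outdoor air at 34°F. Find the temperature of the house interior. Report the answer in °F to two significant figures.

73 °F

COP_HP = T_H/(T_H − T_C) rearranges to T_H = COP·T_C/(COP − 1).
With T_C = 274.26 K, T_H = 13.7 × 274.26/12.70 = 295.86 K.
Converting, 295.86 K = 72.87°F.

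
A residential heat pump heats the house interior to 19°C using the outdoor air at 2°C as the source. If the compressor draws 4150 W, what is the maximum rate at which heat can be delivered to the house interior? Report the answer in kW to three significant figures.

In absolute terms T_C = 275.15 K and T_H = 292.15 K, so ΔT = 17.00 K.
COP_Carnot = T_H/ΔT = 292.15/17.00 = 17.19.
Q̇_max = COP_Carnot × Ẇ = 17.19 × 4150 W = 71320 W = 71.32 kW.

71.3 kW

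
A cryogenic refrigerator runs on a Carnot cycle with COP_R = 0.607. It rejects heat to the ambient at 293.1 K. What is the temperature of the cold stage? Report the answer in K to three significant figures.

For a Carnot refrigerator COP_R = T_C/(T_H − T_C), so T_C = COP·T_H/(1 + COP).
With T_H = 293.10 K, T_C = 0.607 × 293.10/1.607 = 110.71 K.

111 K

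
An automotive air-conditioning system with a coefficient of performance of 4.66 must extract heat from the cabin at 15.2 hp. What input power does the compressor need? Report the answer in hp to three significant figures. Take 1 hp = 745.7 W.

Ẇ = Q̇_C/COP = 15.20/4.66 = 3.262 hp.

3.26 hp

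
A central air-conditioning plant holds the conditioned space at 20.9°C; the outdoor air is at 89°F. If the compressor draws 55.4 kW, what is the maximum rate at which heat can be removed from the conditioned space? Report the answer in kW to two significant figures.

1500 kW

In absolute terms T_C = 294.05 K and T_H = 304.82 K, so ΔT = 10.77 K.
COP_Carnot = T_C/ΔT = 294.05/10.77 = 27.31.
Q̇_max = COP_Carnot × Ẇ = 27.31 × 55.40 kW = 1513 kW.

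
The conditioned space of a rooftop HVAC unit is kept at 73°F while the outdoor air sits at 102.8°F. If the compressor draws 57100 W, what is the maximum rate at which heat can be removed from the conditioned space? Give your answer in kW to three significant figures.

1020 kW

In absolute terms T_C = 295.93 K and T_H = 312.48 K, so ΔT = 16.56 K.
COP_Carnot = T_C/ΔT = 295.93/16.56 = 17.87.
Q̇_max = COP_Carnot × Ẇ = 17.87 × 57100 W = 1021000 W = 1021 kW.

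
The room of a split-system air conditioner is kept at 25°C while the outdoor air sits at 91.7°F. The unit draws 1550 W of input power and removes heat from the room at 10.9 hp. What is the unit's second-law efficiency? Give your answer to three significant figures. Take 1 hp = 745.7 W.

Converting, Q̇_C = 10.90 hp = 8128 W, so COP_actual = Q̇_C/Ẇ = 8128/1550 = 5.244.
In absolute terms T_C = 298.15 K and T_H = 306.32 K, so ΔT = 8.167 K.
COP_Carnot = T_C/ΔT = 298.15/8.167 = 36.51.
η_II = COP_actual/COP_Carnot = 5.244/36.51 = 0.1436.

0.144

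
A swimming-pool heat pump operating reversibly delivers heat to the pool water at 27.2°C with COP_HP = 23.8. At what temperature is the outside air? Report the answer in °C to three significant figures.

14.6 °C

COP_HP = T_H/(T_H − T_C) gives T_H − T_C = T_H/COP.
With T_H = 300.35 K, T_C = 300.35 × (1 − 1/23.8) = 287.73 K.
Converting, 287.73 K = 14.58°C.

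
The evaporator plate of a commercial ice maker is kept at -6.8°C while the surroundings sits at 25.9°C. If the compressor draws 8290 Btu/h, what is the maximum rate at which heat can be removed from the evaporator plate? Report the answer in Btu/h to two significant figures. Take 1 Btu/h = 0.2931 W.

In absolute terms T_C = 266.35 K and T_H = 299.05 K, so ΔT = 32.70 K.
COP_Carnot = T_C/ΔT = 266.35/32.70 = 8.145.
Q̇_max = COP_Carnot × Ẇ = 8.145 × 8290 Btu/h = 67520 Btu/h.

68000 Btu/h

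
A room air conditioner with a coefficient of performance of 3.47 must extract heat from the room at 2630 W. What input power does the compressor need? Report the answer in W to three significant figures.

758 W

Ẇ = Q̇_C/COP = 2630/3.47 = 757.9 W.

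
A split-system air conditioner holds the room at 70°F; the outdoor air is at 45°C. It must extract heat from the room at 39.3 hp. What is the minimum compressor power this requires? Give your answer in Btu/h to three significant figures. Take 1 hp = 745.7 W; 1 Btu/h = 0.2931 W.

In absolute terms T_C = 294.26 K and T_H = 318.15 K, so ΔT = 23.89 K.
COP_Carnot = T_C/ΔT = 294.26/23.89 = 12.32.
Ẇ_min = Q̇/COP_Carnot = 39.30/12.32 = 3.190 hp = 8117 Btu/h.

8120 Btu/h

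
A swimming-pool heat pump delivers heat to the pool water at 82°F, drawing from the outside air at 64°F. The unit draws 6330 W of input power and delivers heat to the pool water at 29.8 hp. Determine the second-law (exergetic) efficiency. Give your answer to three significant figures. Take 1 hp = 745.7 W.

0.117

Converting, Q̇_H = 29.80 hp = 22220 W, so COP_actual = Q̇_H/Ẇ = 22220/6330 = 3.511.
In absolute terms T_C = 290.93 K and T_H = 300.93 K, so ΔT = 10.00 K.
COP_Carnot = T_H/ΔT = 300.93/10.00 = 30.09.
η_II = COP_actual/COP_Carnot = 3.511/30.09 = 0.1167.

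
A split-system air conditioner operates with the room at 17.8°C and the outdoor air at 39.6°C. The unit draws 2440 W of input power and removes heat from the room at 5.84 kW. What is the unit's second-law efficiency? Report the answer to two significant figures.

Converting, Q̇_C = 5.840 kW = 5840 W, so COP_actual = Q̇_C/Ẇ = 5840/2440 = 2.393.
In absolute terms T_C = 290.95 K and T_H = 312.75 K, so ΔT = 21.80 K.
COP_Carnot = T_C/ΔT = 290.95/21.80 = 13.35.
η_II = COP_actual/COP_Carnot = 2.393/13.35 = 0.1793.

0.18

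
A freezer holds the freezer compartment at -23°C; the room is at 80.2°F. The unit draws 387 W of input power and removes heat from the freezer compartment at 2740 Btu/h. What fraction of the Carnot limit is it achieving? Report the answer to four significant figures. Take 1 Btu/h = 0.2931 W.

0.4129

Converting, Q̇_C = 2740 Btu/h = 803.1 W, so COP_actual = Q̇_C/Ẇ = 803.1/387.0 = 2.075.
In absolute terms T_C = 250.15 K and T_H = 299.93 K, so ΔT = 49.78 K.
COP_Carnot = T_C/ΔT = 250.15/49.78 = 5.025.
η_II = COP_actual/COP_Carnot = 2.075/5.025 = 0.4129.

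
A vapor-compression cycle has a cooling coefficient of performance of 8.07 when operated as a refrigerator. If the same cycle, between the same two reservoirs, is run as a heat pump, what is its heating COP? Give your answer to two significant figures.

The first law on one cycle gives Q_H = Q_C + W, so Q_H/W = Q_C/W + 1.
COP_HP = COP_R + 1 = 8.07 + 1 = 9.07.

9.1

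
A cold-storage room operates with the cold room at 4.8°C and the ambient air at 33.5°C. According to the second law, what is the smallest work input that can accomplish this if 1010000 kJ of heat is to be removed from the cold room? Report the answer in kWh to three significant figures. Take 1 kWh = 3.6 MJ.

In absolute terms T_C = 277.95 K and T_H = 306.65 K, so ΔT = 28.70 K.
The reversible limit is COP_R = T_C/ΔT = 9.685, so W_min = Q_C/COP = Q_C·ΔT/T_C.
W_min = 1010000 × 28.70/277.95 = 104300 kJ = 28.97 kWh.

29.0 kWh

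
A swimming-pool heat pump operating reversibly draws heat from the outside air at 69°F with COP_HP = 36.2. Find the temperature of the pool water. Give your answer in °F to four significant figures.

84.02 °F

COP_HP = T_H/(T_H − T_C) rearranges to T_H = COP·T_C/(COP − 1).
With T_C = 293.71 K, T_H = 36.2 × 293.71/35.20 = 302.05 K.
Converting, 302.05 K = 84.02°F.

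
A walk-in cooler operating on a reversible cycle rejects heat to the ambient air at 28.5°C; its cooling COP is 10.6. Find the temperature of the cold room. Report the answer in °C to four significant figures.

For a Carnot refrigerator COP_R = T_C/(T_H − T_C), so T_C = COP·T_H/(1 + COP).
With T_H = 301.65 K, T_C = 10.6 × 301.65/11.60 = 275.65 K.
Converting, 275.65 K = 2.50°C.

2.496 °C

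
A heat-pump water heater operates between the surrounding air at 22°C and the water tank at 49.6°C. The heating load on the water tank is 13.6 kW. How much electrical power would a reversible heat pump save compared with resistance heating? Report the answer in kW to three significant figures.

In absolute terms T_C = 295.15 K and T_H = 322.75 K, so ΔT = 27.60 K.
COP_Carnot = T_H/ΔT = 322.75/27.60 = 11.69.
Resistance heating needs Ẇ_res = Q̇_H = 13.60 kW; the reversible heat pump needs only Ẇ_hp = Q̇_H/COP = 1.163 kW.
Saving = 13.60 − 1.163 = 12.44 kW.

12.4 kW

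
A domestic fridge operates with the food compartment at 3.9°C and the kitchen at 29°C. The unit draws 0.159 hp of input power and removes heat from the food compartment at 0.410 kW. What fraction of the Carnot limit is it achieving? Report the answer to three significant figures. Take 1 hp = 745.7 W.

Converting, Q̇_C = 0.4100 kW = 0.5498 hp, so COP_actual = Q̇_C/Ẇ = 0.5498/0.1590 = 3.458.
In absolute terms T_C = 277.05 K and T_H = 302.15 K, so ΔT = 25.10 K.
COP_Carnot = T_C/ΔT = 277.05/25.10 = 11.04.
η_II = COP_actual/COP_Carnot = 3.458/11.04 = 0.3133.

0.313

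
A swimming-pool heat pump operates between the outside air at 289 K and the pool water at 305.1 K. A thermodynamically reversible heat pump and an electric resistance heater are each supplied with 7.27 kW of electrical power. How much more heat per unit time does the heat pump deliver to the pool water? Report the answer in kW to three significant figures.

The reservoir spacing is ΔT = 305.1 − 289 = 16.10 K.
COP_Carnot = T_H/ΔT = 305.10/16.10 = 18.95.
The heat pump delivers Q̇_H = COP × Ẇ = 137.8 kW; the resistance heater delivers Ẇ = 7.270 kW.
Extra = (COP − 1)·Ẇ = 130.5 kW.

130 kW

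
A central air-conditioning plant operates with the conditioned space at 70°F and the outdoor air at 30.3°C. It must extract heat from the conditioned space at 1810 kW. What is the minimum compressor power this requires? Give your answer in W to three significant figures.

In absolute terms T_C = 294.26 K and T_H = 303.45 K, so ΔT = 9.189 K.
COP_Carnot = T_C/ΔT = 294.26/9.189 = 32.02.
Ẇ_min = Q̇/COP_Carnot = 1810/32.02 = 56.52 kW = 56520 W.

56500 W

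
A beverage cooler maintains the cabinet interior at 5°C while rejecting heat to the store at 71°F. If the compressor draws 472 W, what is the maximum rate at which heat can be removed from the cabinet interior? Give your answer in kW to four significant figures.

7.877 kW

In absolute terms T_C = 278.15 K and T_H = 294.82 K, so ΔT = 16.67 K.
COP_Carnot = T_C/ΔT = 278.15/16.67 = 16.69.
Q̇_max = COP_Carnot × Ẇ = 16.69 × 472.0 W = 7877 W = 7.877 kW.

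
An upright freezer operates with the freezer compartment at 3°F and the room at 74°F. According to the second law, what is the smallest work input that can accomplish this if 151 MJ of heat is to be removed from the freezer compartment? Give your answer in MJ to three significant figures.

23.2 MJ

In absolute terms T_C = 257.04 K and T_H = 296.48 K, so ΔT = 39.44 K.
The reversible limit is COP_R = T_C/ΔT = 6.516, so W_min = Q_C/COP = Q_C·ΔT/T_C.
W_min = 151.0 × 39.44/257.04 = 23.17 MJ.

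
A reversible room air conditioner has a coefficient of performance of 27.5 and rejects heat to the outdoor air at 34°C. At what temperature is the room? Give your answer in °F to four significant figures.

73.80 °F

For a Carnot refrigerator COP_R = T_C/(T_H − T_C), so T_C = COP·T_H/(1 + COP).
With T_H = 307.15 K, T_C = 27.5 × 307.15/28.50 = 296.37 K.
Converting, 296.37 K = 73.80°F.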